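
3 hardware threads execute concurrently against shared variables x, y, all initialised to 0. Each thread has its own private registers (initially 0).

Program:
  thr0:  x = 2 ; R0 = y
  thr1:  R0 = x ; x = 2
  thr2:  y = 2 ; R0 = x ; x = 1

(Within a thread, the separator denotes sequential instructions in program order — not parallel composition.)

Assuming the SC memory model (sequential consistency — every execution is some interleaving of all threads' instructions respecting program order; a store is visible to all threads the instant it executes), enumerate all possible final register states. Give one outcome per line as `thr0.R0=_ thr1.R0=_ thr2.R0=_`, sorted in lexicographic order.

thr0.R0=0 thr1.R0=0 thr2.R0=2
thr0.R0=0 thr1.R0=1 thr2.R0=2
thr0.R0=0 thr1.R0=2 thr2.R0=2
thr0.R0=2 thr1.R0=0 thr2.R0=0
thr0.R0=2 thr1.R0=0 thr2.R0=2
thr0.R0=2 thr1.R0=1 thr2.R0=0
thr0.R0=2 thr1.R0=1 thr2.R0=2
thr0.R0=2 thr1.R0=2 thr2.R0=0
thr0.R0=2 thr1.R0=2 thr2.R0=2

outcome vector order: (thr0.R0,thr1.R0,thr2.R0)
|SC outcomes| = 9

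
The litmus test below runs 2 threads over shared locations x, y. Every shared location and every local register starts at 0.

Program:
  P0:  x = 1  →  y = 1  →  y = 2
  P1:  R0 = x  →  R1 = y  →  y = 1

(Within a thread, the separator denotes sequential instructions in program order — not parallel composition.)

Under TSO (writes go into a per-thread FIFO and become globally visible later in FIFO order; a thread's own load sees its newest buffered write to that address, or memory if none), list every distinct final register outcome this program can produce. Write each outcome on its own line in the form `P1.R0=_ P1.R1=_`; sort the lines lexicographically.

outcome vector order: (P1.R0,P1.R1)
|TSO outcomes| = 6

P1.R0=0 P1.R1=0
P1.R0=0 P1.R1=1
P1.R0=0 P1.R1=2
P1.R0=1 P1.R1=0
P1.R0=1 P1.R1=1
P1.R0=1 P1.R1=2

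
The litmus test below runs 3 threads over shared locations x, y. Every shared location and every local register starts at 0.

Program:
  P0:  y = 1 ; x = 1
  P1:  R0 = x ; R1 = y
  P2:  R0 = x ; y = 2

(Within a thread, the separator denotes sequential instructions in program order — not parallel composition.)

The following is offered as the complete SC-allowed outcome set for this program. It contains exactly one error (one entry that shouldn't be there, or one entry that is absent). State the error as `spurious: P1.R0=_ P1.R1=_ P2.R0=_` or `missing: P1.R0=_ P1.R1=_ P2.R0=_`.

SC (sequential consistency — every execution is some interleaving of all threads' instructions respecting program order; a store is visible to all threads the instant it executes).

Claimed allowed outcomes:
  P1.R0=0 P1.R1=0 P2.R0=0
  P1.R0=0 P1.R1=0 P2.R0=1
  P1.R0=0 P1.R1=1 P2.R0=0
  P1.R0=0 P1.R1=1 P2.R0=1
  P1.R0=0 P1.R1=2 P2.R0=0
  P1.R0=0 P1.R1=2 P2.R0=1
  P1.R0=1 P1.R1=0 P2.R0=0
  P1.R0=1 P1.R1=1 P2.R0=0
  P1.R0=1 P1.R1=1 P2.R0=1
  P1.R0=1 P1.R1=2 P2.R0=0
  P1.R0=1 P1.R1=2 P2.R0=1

outcome vector order: (P1.R0,P1.R1,P2.R0)
SC: 10 outcomes — {(0,0,0); (0,0,1); (0,1,0); (0,1,1); (0,2,0); (0,2,1); (1,1,0); (1,1,1); (1,2,0); (1,2,1)}
claimed∖SC = {(1,0,0)}

spurious: P1.R0=1 P1.R1=0 P2.R0=0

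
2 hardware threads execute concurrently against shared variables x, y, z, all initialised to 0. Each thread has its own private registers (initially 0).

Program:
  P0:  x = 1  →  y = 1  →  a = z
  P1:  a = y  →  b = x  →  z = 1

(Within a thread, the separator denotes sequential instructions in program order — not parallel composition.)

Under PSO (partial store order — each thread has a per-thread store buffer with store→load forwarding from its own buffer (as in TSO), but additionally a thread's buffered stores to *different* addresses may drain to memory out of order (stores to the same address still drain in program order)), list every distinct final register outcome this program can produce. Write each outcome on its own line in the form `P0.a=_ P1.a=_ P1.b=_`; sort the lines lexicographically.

P0.a=0 P1.a=0 P1.b=0
P0.a=0 P1.a=0 P1.b=1
P0.a=0 P1.a=1 P1.b=0
P0.a=0 P1.a=1 P1.b=1
P0.a=1 P1.a=0 P1.b=0
P0.a=1 P1.a=0 P1.b=1
P0.a=1 P1.a=1 P1.b=0
P0.a=1 P1.a=1 P1.b=1

outcome vector order: (P0.a,P1.a,P1.b)
|PSO outcomes| = 8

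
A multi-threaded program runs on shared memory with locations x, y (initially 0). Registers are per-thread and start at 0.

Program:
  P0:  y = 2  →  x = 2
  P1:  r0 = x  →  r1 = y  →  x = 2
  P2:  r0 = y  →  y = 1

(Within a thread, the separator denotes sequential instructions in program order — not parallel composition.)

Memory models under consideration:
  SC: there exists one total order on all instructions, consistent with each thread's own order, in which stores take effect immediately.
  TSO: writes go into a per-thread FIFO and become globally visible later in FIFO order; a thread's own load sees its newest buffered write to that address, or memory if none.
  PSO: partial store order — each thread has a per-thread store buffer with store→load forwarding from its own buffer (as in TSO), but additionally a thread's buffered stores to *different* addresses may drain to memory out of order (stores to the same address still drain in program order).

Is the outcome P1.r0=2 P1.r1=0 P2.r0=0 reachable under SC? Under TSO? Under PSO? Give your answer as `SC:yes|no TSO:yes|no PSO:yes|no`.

outcome vector order: (P1.r0,P1.r1,P2.r0)
SC: 10 outcomes — {(0,0,0), (0,0,2), (0,1,0), (0,1,2), (0,2,0), (0,2,2), (2,1,0), (2,1,2), (2,2,0), (2,2,2)}
TSO: 10 outcomes — {(0,0,0), (0,0,2), (0,1,0), (0,1,2), (0,2,0), (0,2,2), (2,1,0), (2,1,2), (2,2,0), (2,2,2)}
PSO: 12 outcomes — {(0,0,0), (0,0,2), (0,1,0), (0,1,2), (0,2,0), (0,2,2), (2,0,0), (2,0,2), (2,1,0), (2,1,2), (2,2,0), (2,2,2)}
target (2,0,0) ∈ {PSO}

SC:no TSO:no PSO:yes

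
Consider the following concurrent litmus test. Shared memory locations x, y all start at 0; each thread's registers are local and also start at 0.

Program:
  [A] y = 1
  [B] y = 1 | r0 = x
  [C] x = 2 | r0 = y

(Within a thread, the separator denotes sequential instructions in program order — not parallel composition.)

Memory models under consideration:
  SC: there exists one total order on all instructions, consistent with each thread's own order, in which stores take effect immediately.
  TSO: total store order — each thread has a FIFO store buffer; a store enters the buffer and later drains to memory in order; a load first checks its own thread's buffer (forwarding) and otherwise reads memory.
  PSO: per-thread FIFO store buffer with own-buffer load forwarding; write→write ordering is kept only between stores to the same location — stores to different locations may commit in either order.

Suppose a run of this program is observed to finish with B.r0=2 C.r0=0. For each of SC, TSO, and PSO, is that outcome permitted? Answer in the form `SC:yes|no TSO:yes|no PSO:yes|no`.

outcome vector order: (B.r0,C.r0)
under SC → 01; 20; 21
under TSO → 00; 01; 20; 21
under PSO → 00; 01; 20; 21
target 20 ∈ {SC,TSO,PSO}

SC:yes TSO:yes PSO:yes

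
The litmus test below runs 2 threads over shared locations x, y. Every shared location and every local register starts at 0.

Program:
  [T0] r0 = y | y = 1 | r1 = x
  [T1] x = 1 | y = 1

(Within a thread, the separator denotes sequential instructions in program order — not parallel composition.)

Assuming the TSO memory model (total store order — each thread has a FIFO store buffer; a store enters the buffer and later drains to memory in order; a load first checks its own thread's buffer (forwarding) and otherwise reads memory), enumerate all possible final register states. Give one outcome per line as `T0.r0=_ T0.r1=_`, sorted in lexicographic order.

outcome vector order: (T0.r0,T0.r1)
|TSO outcomes| = 3

T0.r0=0 T0.r1=0
T0.r0=0 T0.r1=1
T0.r0=1 T0.r1=1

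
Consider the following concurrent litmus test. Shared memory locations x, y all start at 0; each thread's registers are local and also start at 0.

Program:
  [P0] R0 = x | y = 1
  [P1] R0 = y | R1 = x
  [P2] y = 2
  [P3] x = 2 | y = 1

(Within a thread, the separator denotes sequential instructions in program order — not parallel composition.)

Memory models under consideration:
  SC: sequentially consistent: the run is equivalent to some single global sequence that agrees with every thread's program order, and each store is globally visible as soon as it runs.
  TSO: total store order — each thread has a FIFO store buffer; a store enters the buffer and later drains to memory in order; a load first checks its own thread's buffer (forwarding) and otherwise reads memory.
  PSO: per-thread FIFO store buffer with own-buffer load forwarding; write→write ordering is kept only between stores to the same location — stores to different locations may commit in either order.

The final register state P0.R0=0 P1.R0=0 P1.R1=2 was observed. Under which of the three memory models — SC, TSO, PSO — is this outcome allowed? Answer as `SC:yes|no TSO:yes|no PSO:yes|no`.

SC:yes TSO:yes PSO:yes

outcome vector order: (P0.R0,P1.R0,P1.R1)
under SC → <0 0 0> <0 0 2> <0 1 0> <0 1 2> <0 2 0> <0 2 2> <2 0 0> <2 0 2> <2 1 2> <2 2 0> <2 2 2>
under TSO → <0 0 0> <0 0 2> <0 1 0> <0 1 2> <0 2 0> <0 2 2> <2 0 0> <2 0 2> <2 1 2> <2 2 0> <2 2 2>
under PSO → <0 0 0> <0 0 2> <0 1 0> <0 1 2> <0 2 0> <0 2 2> <2 0 0> <2 0 2> <2 1 0> <2 1 2> <2 2 0> <2 2 2>
target <0 0 2> ∈ {SC,TSO,PSO}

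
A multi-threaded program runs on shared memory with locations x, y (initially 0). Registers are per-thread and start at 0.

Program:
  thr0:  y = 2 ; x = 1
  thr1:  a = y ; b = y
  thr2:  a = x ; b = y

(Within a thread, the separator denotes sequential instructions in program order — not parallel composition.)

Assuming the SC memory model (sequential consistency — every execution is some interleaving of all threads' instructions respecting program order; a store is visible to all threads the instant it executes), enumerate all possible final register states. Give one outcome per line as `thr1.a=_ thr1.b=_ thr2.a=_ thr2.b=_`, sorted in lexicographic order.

thr1.a=0 thr1.b=0 thr2.a=0 thr2.b=0
thr1.a=0 thr1.b=0 thr2.a=0 thr2.b=2
thr1.a=0 thr1.b=0 thr2.a=1 thr2.b=2
thr1.a=0 thr1.b=2 thr2.a=0 thr2.b=0
thr1.a=0 thr1.b=2 thr2.a=0 thr2.b=2
thr1.a=0 thr1.b=2 thr2.a=1 thr2.b=2
thr1.a=2 thr1.b=2 thr2.a=0 thr2.b=0
thr1.a=2 thr1.b=2 thr2.a=0 thr2.b=2
thr1.a=2 thr1.b=2 thr2.a=1 thr2.b=2

outcome vector order: (thr1.a,thr1.b,thr2.a,thr2.b)
|SC outcomes| = 9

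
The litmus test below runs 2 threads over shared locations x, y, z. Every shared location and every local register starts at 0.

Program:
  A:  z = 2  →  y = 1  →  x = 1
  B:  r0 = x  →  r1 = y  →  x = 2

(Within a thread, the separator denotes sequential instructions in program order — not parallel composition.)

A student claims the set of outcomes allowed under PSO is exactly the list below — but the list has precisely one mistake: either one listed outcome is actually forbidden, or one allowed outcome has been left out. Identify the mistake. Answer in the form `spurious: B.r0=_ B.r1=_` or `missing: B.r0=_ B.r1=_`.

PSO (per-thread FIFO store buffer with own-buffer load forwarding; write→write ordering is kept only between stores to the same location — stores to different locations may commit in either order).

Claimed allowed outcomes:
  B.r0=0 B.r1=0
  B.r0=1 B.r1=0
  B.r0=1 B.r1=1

missing: B.r0=0 B.r1=1

outcome vector order: (B.r0,B.r1)
PSO: 4 outcomes — {00, 01, 10, 11}
PSO∖claimed = {01}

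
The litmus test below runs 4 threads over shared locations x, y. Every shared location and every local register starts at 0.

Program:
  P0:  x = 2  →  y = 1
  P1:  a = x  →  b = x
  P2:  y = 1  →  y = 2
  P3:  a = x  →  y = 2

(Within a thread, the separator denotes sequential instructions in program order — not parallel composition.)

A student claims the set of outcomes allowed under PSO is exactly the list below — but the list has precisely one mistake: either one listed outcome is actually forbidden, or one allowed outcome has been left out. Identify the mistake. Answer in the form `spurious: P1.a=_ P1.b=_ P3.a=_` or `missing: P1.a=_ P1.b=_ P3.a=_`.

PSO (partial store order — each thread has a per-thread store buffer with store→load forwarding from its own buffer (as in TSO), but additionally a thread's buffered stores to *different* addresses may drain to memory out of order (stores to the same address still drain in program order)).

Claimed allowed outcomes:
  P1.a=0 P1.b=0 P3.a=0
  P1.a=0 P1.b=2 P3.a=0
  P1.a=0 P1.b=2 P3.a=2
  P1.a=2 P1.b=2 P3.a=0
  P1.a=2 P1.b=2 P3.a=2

outcome vector order: (P1.a,P1.b,P3.a)
PSO (6): 000 002 020 022 220 222
PSO∖claimed = {002}

missing: P1.a=0 P1.b=0 P3.a=2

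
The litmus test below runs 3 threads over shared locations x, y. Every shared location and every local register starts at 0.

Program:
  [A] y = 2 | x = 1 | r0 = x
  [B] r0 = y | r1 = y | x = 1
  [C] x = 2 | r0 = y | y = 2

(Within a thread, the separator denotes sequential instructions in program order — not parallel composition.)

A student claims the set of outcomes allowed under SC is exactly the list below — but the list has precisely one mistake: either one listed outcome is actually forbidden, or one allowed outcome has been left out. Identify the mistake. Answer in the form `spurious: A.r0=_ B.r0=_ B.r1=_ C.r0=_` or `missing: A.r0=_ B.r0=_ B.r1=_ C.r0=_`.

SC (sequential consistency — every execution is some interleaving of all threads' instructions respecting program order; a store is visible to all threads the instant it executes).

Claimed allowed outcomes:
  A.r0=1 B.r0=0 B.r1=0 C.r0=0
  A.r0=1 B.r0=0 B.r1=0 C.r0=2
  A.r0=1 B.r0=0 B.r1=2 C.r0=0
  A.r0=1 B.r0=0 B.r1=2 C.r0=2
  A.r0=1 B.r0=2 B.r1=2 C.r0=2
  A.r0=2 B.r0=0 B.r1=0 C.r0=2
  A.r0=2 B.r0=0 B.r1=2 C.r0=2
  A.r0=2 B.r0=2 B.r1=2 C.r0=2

outcome vector order: (A.r0,B.r0,B.r1,C.r0)
SC (9): 1/0/0/0, 1/0/0/2, 1/0/2/0, 1/0/2/2, 1/2/2/0, 1/2/2/2, 2/0/0/2, 2/0/2/2, 2/2/2/2
SC∖claimed = {1/2/2/0}

missing: A.r0=1 B.r0=2 B.r1=2 C.r0=0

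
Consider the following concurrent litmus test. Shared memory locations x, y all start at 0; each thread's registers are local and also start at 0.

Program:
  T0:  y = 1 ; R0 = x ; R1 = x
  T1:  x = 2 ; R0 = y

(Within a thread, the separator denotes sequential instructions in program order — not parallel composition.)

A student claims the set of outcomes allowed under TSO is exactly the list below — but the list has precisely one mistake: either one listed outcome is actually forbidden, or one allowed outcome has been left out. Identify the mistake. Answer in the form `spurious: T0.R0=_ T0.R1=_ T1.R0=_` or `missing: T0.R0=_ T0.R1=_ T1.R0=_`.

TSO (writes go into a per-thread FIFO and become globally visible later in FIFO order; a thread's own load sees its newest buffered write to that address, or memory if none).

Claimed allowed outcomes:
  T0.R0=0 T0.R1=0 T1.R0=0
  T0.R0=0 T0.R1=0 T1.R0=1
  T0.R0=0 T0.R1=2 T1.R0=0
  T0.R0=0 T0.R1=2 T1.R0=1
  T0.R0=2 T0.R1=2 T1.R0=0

missing: T0.R0=2 T0.R1=2 T1.R0=1

outcome vector order: (T0.R0,T0.R1,T1.R0)
under TSO → 000 001 020 021 220 221
TSO∖claimed = {221}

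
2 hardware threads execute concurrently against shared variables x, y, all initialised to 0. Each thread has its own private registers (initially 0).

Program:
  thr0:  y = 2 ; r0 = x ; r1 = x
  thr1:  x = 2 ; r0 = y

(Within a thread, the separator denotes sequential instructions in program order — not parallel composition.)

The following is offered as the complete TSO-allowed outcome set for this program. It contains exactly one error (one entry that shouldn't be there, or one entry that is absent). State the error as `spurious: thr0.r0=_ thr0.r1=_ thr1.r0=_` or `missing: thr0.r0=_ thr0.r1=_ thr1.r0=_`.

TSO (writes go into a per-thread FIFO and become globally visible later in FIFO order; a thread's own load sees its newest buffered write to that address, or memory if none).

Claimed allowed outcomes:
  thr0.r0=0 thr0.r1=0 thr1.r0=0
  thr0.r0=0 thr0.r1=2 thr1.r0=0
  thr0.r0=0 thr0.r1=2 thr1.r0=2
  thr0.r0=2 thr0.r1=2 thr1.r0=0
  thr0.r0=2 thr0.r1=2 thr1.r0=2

missing: thr0.r0=0 thr0.r1=0 thr1.r0=2

outcome vector order: (thr0.r0,thr0.r1,thr1.r0)
under TSO → 0/0/0; 0/0/2; 0/2/0; 0/2/2; 2/2/0; 2/2/2
TSO∖claimed = {0/0/2}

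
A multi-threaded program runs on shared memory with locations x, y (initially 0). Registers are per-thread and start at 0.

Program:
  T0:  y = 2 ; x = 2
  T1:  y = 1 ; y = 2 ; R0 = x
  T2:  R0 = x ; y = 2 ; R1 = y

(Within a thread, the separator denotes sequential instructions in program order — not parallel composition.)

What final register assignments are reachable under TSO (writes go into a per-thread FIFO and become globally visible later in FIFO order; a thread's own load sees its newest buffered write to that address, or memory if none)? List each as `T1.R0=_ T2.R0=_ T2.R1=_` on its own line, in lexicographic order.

outcome vector order: (T1.R0,T2.R0,T2.R1)
|TSO outcomes| = 8

T1.R0=0 T2.R0=0 T2.R1=1
T1.R0=0 T2.R0=0 T2.R1=2
T1.R0=0 T2.R0=2 T2.R1=1
T1.R0=0 T2.R0=2 T2.R1=2
T1.R0=2 T2.R0=0 T2.R1=1
T1.R0=2 T2.R0=0 T2.R1=2
T1.R0=2 T2.R0=2 T2.R1=1
T1.R0=2 T2.R0=2 T2.R1=2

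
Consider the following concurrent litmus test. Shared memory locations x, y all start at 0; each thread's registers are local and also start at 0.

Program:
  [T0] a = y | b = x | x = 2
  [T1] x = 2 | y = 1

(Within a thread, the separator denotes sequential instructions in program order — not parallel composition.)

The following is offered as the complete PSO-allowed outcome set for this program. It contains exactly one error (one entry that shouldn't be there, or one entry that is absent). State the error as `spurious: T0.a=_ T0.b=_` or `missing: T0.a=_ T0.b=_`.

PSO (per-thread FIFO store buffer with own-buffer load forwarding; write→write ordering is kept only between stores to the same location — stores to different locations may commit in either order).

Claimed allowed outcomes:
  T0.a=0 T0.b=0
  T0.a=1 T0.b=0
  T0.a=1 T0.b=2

outcome vector order: (T0.a,T0.b)
under PSO → 0/0; 0/2; 1/0; 1/2
PSO∖claimed = {0/2}

missing: T0.a=0 T0.b=2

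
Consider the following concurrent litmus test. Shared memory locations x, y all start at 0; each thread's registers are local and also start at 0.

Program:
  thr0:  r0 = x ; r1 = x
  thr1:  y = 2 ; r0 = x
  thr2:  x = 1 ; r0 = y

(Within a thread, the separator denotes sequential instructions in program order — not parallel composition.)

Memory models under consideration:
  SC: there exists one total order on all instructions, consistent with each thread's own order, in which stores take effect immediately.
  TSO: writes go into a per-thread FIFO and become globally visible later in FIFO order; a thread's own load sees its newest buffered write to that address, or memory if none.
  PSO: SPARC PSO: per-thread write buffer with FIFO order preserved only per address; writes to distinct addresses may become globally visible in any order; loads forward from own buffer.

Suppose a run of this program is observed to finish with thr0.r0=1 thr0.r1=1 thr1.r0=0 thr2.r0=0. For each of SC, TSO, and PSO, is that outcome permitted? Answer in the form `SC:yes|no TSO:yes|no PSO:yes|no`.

SC:no TSO:yes PSO:yes

outcome vector order: (thr0.r0,thr0.r1,thr1.r0,thr2.r0)
SC: 9 outcomes — {(0,0,0,2); (0,0,1,0); (0,0,1,2); (0,1,0,2); (0,1,1,0); (0,1,1,2); (1,1,0,2); (1,1,1,0); (1,1,1,2)}
TSO: 12 outcomes — {(0,0,0,0); (0,0,0,2); (0,0,1,0); (0,0,1,2); (0,1,0,0); (0,1,0,2); (0,1,1,0); (0,1,1,2); (1,1,0,0); (1,1,0,2); (1,1,1,0); (1,1,1,2)}
PSO: 12 outcomes — {(0,0,0,0); (0,0,0,2); (0,0,1,0); (0,0,1,2); (0,1,0,0); (0,1,0,2); (0,1,1,0); (0,1,1,2); (1,1,0,0); (1,1,0,2); (1,1,1,0); (1,1,1,2)}
target (1,1,0,0) ∈ {TSO,PSO}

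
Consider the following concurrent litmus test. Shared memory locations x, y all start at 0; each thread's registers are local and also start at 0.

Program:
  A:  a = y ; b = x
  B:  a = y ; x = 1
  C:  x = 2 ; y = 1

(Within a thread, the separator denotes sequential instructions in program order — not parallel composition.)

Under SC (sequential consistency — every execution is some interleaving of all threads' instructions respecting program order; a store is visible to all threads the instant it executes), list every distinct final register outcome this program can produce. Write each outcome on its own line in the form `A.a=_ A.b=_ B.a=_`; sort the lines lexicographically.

A.a=0 A.b=0 B.a=0
A.a=0 A.b=0 B.a=1
A.a=0 A.b=1 B.a=0
A.a=0 A.b=1 B.a=1
A.a=0 A.b=2 B.a=0
A.a=0 A.b=2 B.a=1
A.a=1 A.b=1 B.a=0
A.a=1 A.b=1 B.a=1
A.a=1 A.b=2 B.a=0
A.a=1 A.b=2 B.a=1

outcome vector order: (A.a,A.b,B.a)
|SC outcomes| = 10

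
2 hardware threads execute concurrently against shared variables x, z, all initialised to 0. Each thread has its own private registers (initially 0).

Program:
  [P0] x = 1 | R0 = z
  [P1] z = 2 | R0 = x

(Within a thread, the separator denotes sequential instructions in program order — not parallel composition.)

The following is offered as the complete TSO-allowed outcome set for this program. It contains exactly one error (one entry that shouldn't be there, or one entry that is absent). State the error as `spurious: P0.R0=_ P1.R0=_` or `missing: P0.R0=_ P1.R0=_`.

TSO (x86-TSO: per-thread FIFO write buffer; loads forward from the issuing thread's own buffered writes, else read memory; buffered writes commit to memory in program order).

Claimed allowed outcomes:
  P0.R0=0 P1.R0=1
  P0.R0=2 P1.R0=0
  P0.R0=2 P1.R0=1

outcome vector order: (P0.R0,P1.R0)
TSO (4): 00, 01, 20, 21
TSO∖claimed = {00}

missing: P0.R0=0 P1.R0=0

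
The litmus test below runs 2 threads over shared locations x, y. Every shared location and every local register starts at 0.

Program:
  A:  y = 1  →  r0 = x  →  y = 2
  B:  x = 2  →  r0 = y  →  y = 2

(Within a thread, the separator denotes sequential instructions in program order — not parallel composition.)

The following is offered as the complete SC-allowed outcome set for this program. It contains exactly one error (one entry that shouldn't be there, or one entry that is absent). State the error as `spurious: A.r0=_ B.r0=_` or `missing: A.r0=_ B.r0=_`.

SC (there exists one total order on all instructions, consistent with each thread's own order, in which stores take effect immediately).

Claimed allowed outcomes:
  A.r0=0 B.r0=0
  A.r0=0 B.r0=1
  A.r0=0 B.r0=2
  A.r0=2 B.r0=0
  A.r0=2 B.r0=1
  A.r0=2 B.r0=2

outcome vector order: (A.r0,B.r0)
SC: 5 outcomes — {01; 02; 20; 21; 22}
claimed∖SC = {00}

spurious: A.r0=0 B.r0=0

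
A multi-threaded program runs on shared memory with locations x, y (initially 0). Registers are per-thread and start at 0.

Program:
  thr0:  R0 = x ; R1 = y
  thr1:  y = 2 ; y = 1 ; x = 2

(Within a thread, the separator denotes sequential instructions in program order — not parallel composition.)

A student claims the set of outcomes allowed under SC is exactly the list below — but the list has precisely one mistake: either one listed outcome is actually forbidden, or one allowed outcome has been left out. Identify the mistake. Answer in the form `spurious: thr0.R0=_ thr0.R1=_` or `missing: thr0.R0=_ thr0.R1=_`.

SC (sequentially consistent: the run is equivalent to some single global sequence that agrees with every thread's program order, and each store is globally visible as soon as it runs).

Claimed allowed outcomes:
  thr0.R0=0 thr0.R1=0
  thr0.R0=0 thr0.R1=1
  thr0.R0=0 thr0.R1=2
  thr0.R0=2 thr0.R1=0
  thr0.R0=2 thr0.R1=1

spurious: thr0.R0=2 thr0.R1=0

outcome vector order: (thr0.R0,thr0.R1)
[SC] allowed = {<0 0>, <0 1>, <0 2>, <2 1>}
claimed∖SC = {<2 0>}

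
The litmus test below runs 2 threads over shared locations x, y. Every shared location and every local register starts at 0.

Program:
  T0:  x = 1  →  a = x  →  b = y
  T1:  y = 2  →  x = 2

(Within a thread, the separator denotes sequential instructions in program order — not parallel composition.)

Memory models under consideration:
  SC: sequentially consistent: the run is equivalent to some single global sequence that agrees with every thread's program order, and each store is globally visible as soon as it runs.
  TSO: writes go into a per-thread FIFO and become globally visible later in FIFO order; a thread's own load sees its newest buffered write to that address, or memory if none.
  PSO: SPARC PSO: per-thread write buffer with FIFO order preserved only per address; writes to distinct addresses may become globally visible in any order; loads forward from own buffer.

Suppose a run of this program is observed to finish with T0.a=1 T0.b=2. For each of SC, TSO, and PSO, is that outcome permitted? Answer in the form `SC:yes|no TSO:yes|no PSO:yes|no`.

outcome vector order: (T0.a,T0.b)
[SC] allowed = {(1,0); (1,2); (2,2)}
[TSO] allowed = {(1,0); (1,2); (2,2)}
[PSO] allowed = {(1,0); (1,2); (2,0); (2,2)}
target (1,2) ∈ {SC,TSO,PSO}

SC:yes TSO:yes PSO:yes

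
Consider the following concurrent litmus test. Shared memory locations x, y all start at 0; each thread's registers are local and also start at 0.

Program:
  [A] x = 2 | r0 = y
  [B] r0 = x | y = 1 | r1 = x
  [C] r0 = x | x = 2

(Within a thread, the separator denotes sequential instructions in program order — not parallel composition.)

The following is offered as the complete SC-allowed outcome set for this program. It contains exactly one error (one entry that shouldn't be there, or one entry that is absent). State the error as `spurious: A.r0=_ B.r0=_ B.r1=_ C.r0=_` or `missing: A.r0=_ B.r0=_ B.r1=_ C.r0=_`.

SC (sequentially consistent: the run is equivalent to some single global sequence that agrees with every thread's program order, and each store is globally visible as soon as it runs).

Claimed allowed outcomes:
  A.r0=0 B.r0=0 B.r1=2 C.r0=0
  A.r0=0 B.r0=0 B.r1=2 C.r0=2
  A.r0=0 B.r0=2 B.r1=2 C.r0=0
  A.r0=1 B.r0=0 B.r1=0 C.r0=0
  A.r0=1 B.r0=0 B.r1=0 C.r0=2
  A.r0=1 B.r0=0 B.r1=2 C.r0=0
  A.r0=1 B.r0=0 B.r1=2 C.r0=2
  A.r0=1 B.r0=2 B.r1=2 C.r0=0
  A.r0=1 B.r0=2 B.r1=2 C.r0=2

missing: A.r0=0 B.r0=2 B.r1=2 C.r0=2

outcome vector order: (A.r0,B.r0,B.r1,C.r0)
SC (10): <0 0 2 0>, <0 0 2 2>, <0 2 2 0>, <0 2 2 2>, <1 0 0 0>, <1 0 0 2>, <1 0 2 0>, <1 0 2 2>, <1 2 2 0>, <1 2 2 2>
SC∖claimed = {<0 2 2 2>}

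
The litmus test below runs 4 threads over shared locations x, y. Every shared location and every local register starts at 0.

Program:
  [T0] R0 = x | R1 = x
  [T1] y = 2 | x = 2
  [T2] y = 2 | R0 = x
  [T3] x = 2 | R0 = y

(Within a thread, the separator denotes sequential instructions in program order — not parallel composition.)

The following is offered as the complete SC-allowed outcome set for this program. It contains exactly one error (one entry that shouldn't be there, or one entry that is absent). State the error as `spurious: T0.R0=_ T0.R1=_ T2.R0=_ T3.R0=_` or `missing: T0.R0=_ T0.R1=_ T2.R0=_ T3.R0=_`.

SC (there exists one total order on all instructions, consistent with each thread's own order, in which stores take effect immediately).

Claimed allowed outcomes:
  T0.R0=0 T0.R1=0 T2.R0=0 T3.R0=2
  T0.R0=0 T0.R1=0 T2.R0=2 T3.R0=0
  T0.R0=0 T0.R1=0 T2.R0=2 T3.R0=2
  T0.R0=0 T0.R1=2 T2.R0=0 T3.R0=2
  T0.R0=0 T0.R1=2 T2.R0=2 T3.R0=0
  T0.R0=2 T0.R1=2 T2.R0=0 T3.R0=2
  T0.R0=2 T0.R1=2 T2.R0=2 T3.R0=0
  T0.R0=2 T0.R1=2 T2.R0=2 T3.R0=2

missing: T0.R0=0 T0.R1=2 T2.R0=2 T3.R0=2

outcome vector order: (T0.R0,T0.R1,T2.R0,T3.R0)
SC (9): <0 0 0 2>; <0 0 2 0>; <0 0 2 2>; <0 2 0 2>; <0 2 2 0>; <0 2 2 2>; <2 2 0 2>; <2 2 2 0>; <2 2 2 2>
SC∖claimed = {<0 2 2 2>}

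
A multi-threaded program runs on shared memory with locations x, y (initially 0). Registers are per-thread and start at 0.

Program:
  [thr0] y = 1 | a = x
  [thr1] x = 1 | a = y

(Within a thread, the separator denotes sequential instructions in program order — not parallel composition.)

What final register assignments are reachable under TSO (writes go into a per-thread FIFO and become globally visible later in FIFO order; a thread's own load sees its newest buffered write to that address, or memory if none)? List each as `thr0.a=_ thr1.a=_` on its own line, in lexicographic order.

outcome vector order: (thr0.a,thr1.a)
|TSO outcomes| = 4

thr0.a=0 thr1.a=0
thr0.a=0 thr1.a=1
thr0.a=1 thr1.a=0
thr0.a=1 thr1.a=1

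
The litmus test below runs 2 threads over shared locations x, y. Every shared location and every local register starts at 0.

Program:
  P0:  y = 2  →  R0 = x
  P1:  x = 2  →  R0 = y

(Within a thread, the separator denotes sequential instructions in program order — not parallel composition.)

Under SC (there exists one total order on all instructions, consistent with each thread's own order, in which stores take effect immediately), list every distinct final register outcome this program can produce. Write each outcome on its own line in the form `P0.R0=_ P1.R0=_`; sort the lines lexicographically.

outcome vector order: (P0.R0,P1.R0)
|SC outcomes| = 3

P0.R0=0 P1.R0=2
P0.R0=2 P1.R0=0
P0.R0=2 P1.R0=2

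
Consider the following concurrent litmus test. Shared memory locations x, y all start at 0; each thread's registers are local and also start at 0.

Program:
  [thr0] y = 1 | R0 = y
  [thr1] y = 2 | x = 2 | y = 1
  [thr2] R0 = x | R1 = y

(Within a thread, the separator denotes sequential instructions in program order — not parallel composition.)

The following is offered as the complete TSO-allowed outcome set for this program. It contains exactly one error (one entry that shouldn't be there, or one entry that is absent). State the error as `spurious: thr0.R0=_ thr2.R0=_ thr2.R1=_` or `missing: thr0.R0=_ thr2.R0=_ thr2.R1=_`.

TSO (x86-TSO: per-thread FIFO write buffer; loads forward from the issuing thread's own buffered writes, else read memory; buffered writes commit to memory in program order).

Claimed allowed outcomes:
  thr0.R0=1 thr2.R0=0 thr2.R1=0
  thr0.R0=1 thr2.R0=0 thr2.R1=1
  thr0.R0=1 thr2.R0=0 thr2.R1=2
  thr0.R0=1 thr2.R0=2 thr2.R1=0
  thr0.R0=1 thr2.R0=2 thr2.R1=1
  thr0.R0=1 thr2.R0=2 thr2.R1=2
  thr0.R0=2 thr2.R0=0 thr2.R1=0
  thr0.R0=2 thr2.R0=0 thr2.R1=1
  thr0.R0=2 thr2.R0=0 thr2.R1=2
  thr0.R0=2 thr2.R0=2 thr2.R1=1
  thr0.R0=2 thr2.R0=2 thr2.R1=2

spurious: thr0.R0=1 thr2.R0=2 thr2.R1=0

outcome vector order: (thr0.R0,thr2.R0,thr2.R1)
under TSO → 100; 101; 102; 121; 122; 200; 201; 202; 221; 222
claimed∖TSO = {120}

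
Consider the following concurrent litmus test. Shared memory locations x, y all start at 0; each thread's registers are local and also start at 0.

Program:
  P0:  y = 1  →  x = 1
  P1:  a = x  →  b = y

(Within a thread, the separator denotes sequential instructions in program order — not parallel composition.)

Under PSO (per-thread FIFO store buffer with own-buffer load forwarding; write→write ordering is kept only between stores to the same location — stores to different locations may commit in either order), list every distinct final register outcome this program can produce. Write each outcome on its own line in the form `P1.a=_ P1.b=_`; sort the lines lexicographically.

outcome vector order: (P1.a,P1.b)
|PSO outcomes| = 4

P1.a=0 P1.b=0
P1.a=0 P1.b=1
P1.a=1 P1.b=0
P1.a=1 P1.b=1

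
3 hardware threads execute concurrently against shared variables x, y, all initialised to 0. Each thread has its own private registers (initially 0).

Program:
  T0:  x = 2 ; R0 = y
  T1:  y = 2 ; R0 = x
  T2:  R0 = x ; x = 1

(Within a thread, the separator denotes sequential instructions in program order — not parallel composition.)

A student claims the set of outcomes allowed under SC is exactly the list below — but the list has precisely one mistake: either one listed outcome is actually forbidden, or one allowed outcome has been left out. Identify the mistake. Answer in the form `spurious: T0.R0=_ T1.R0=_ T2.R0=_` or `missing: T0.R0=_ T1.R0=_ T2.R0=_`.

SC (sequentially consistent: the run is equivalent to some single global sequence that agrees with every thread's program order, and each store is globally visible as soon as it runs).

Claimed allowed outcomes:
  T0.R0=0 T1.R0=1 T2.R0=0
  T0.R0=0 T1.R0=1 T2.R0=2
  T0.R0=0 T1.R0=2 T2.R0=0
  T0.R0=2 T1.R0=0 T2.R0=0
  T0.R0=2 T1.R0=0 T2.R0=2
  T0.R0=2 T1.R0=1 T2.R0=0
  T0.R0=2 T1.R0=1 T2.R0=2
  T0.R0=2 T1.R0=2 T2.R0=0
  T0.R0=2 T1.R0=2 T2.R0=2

outcome vector order: (T0.R0,T1.R0,T2.R0)
under SC → 0/1/0, 0/1/2, 0/2/0, 0/2/2, 2/0/0, 2/0/2, 2/1/0, 2/1/2, 2/2/0, 2/2/2
SC∖claimed = {0/2/2}

missing: T0.R0=0 T1.R0=2 T2.R0=2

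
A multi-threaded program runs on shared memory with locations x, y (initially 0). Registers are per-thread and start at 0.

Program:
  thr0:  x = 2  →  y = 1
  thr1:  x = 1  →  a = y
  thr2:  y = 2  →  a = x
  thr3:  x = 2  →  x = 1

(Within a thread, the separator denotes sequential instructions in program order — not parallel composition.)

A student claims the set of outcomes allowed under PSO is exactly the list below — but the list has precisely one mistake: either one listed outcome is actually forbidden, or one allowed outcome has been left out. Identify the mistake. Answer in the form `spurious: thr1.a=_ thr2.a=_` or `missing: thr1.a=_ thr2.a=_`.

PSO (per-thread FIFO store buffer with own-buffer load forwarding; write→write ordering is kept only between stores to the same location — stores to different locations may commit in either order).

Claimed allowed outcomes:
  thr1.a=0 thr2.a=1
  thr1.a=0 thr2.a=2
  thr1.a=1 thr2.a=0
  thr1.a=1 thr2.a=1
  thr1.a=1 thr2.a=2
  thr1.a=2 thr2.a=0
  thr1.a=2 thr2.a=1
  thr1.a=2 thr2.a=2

outcome vector order: (thr1.a,thr2.a)
PSO: 9 outcomes — {00; 01; 02; 10; 11; 12; 20; 21; 22}
PSO∖claimed = {00}

missing: thr1.a=0 thr2.a=0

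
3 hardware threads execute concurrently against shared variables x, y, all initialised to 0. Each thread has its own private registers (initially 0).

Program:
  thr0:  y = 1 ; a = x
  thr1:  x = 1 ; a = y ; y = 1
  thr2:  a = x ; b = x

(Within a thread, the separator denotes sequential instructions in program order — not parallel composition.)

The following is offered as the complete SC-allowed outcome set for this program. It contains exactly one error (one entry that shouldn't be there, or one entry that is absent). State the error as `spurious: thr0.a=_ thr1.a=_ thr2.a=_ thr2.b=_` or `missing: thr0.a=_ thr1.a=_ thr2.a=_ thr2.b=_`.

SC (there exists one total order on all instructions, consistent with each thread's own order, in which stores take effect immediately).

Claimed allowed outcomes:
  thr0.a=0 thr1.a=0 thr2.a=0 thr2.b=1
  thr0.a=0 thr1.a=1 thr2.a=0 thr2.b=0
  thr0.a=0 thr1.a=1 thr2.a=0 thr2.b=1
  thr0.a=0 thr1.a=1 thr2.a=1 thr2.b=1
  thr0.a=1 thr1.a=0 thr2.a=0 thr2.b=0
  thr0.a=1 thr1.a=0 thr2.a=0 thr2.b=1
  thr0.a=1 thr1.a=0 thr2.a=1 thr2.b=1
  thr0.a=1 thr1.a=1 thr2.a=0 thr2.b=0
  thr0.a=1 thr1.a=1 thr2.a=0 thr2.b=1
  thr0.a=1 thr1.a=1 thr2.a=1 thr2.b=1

spurious: thr0.a=0 thr1.a=0 thr2.a=0 thr2.b=1

outcome vector order: (thr0.a,thr1.a,thr2.a,thr2.b)
SC (9): (0,1,0,0); (0,1,0,1); (0,1,1,1); (1,0,0,0); (1,0,0,1); (1,0,1,1); (1,1,0,0); (1,1,0,1); (1,1,1,1)
claimed∖SC = {(0,0,0,1)}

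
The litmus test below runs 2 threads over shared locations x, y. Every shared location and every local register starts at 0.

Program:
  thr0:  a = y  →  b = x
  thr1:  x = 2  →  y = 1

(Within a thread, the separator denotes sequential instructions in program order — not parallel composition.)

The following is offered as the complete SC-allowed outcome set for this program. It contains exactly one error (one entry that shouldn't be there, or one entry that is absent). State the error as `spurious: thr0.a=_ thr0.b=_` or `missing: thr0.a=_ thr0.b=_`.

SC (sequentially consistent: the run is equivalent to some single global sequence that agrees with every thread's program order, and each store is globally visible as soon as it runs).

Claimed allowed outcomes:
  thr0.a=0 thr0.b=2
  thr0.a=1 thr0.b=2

outcome vector order: (thr0.a,thr0.b)
SC: 3 outcomes — {<0 0>, <0 2>, <1 2>}
SC∖claimed = {<0 0>}

missing: thr0.a=0 thr0.b=0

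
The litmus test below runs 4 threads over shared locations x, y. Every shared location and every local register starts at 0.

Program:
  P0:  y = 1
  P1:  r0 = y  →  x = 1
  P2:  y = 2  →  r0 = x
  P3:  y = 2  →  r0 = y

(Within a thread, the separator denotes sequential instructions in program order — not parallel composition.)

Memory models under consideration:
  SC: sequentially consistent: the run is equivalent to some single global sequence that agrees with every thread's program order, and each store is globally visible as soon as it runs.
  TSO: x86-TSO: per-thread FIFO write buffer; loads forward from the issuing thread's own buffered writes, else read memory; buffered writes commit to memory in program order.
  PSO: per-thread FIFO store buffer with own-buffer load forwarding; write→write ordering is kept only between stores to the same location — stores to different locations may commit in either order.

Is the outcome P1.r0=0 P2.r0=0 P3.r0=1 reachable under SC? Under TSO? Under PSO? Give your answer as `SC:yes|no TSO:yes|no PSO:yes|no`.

outcome vector order: (P1.r0,P2.r0,P3.r0)
[SC] allowed = {001, 002, 011, 012, 101, 102, 111, 112, 201, 202, 211, 212}
[TSO] allowed = {001, 002, 011, 012, 101, 102, 111, 112, 201, 202, 211, 212}
[PSO] allowed = {001, 002, 011, 012, 101, 102, 111, 112, 201, 202, 211, 212}
target 001 ∈ {SC,TSO,PSO}

SC:yes TSO:yes PSO:yes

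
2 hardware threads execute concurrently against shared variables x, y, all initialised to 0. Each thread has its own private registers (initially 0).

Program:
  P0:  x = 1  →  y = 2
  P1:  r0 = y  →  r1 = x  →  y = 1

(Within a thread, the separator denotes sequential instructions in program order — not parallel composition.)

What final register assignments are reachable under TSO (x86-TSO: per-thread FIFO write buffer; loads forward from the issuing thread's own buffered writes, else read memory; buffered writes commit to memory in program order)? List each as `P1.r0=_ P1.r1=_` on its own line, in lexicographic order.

P1.r0=0 P1.r1=0
P1.r0=0 P1.r1=1
P1.r0=2 P1.r1=1

outcome vector order: (P1.r0,P1.r1)
|TSO outcomes| = 3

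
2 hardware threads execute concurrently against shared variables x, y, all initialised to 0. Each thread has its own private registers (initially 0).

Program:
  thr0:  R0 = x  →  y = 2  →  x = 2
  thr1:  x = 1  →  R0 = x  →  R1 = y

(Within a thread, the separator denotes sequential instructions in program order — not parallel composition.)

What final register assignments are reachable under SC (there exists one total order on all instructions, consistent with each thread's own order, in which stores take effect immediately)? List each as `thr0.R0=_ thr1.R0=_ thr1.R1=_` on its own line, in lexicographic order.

outcome vector order: (thr0.R0,thr1.R0,thr1.R1)
|SC outcomes| = 6

thr0.R0=0 thr1.R0=1 thr1.R1=0
thr0.R0=0 thr1.R0=1 thr1.R1=2
thr0.R0=0 thr1.R0=2 thr1.R1=2
thr0.R0=1 thr1.R0=1 thr1.R1=0
thr0.R0=1 thr1.R0=1 thr1.R1=2
thr0.R0=1 thr1.R0=2 thr1.R1=2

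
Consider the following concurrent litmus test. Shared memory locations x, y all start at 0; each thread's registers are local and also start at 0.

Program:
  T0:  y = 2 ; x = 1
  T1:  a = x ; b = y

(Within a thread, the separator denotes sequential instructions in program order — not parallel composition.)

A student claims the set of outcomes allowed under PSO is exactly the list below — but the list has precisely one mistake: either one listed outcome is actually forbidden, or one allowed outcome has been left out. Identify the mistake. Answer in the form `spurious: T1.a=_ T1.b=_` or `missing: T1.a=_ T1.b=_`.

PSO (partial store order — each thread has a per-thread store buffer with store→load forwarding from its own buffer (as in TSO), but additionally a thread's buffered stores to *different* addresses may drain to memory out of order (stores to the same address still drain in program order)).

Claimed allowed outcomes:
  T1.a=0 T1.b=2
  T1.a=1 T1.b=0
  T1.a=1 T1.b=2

missing: T1.a=0 T1.b=0

outcome vector order: (T1.a,T1.b)
[PSO] allowed = {<0 0>, <0 2>, <1 0>, <1 2>}
PSO∖claimed = {<0 0>}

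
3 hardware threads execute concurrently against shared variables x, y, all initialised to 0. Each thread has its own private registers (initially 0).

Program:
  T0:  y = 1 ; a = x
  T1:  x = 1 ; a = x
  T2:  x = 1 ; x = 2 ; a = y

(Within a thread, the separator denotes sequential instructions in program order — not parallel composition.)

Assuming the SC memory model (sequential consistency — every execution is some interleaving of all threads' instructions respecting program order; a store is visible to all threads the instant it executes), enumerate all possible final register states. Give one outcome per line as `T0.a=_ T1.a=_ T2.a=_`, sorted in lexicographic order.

outcome vector order: (T0.a,T1.a,T2.a)
|SC outcomes| = 9

T0.a=0 T1.a=1 T2.a=1
T0.a=0 T1.a=2 T2.a=1
T0.a=1 T1.a=1 T2.a=0
T0.a=1 T1.a=1 T2.a=1
T0.a=1 T1.a=2 T2.a=1
T0.a=2 T1.a=1 T2.a=0
T0.a=2 T1.a=1 T2.a=1
T0.a=2 T1.a=2 T2.a=0
T0.a=2 T1.a=2 T2.a=1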